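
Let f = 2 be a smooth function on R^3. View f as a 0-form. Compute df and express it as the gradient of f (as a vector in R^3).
df = (0) dx + (0) dy + (0) dz; grad f = (0, 0, 0)

For a 0-form f, d f = (∂f/∂x) dx + (∂f/∂y) dy + (∂f/∂z) dz. The components of the vector representation are exactly the entries of grad f in Cartesian coordinates:
  ∂f/∂x = 0
  ∂f/∂y = 0
  ∂f/∂z = 0.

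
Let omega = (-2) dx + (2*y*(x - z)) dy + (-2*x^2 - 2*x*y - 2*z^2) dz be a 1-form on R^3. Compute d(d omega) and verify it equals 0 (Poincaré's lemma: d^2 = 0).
d(d omega) = 0

Step 1: d omega = sum_{i<j} (∂f_j/∂x_i - ∂f_i/∂x_j) dx_i ∧ dx_j:
  coeff of dx ∧ dy: 2*y
  coeff of dx ∧ dz: -4*x - 2*y
  coeff of dy ∧ dz: -2*x + 2*y
Step 2: Apply d again to each 2-form coefficient. The only possible 3-form in R^3 is dx ∧ dy ∧ dz, with coefficient
  ∂(coeff of dy∧dz)/∂x - ∂(coeff of dx∧dz)/∂y + ∂(coeff of dx∧dy)/∂z
  = ∂/∂x (-2*x + 2*y) - ∂/∂y (-4*x - 2*y) + ∂/∂z (2*y).
Each of these terms simplifies to sums of mixed partials that cancel in pairs. The result is 0 (by equality of mixed partials for smooth functions — Schwarz / Clairaut).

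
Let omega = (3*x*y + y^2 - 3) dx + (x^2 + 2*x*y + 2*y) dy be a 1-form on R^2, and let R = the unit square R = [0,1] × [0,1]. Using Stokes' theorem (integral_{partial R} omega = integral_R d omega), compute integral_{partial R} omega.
integral_(partial R) omega = -1/2

Stokes: integral_partial_R omega = integral_R d omega with d omega = (∂Q/∂x - ∂P/∂y) dx ∧ dy.
  ∂Q/∂x = 2*x + 2*y
  ∂P/∂y = 3*x + 2*y
  integrand = ∂Q/∂x - ∂P/∂y = -x.
Integrating over R: integral_0^1 integral_0^1 (-x) dx dy = -1/2.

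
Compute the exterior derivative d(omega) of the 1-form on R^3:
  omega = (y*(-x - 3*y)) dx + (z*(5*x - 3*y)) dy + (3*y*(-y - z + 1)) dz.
d(omega) = (x + 6*y + 5*z) dx ∧ dy + (-5*x - 3*y - 3*z + 3) dy ∧ dz

For a 1-form omega = sum_i f_i dx_i, the exterior derivative is
  d(omega) = sum_{i < j} (∂f_j/∂x_i - ∂f_i/∂x_j) dx_i ∧ dx_j.
  coefficient of dx ∧ dy: ∂f_2/∂x - ∂f_1/∂y = ∂(z*(5*x - 3*y))/∂x - ∂(y*(-x - 3*y))/∂y = x + 6*y + 5*z
  coefficient of dy ∧ dz: ∂f_3/∂y - ∂f_2/∂z = ∂(3*y*(-y - z + 1))/∂y - ∂(z*(5*x - 3*y))/∂z = -5*x - 3*y - 3*z + 3
Assembling: d(omega) = (x + 6*y + 5*z) dx ∧ dy + (-5*x - 3*y - 3*z + 3) dy ∧ dz.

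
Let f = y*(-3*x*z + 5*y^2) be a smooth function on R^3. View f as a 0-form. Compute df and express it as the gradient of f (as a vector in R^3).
df = (-3*y*z) dx + (-3*x*z + 15*y^2) dy + (-3*x*y) dz; grad f = (-3*y*z, -3*x*z + 15*y^2, -3*x*y)

For a 0-form f, d f = (∂f/∂x) dx + (∂f/∂y) dy + (∂f/∂z) dz. The components of the vector representation are exactly the entries of grad f in Cartesian coordinates:
  ∂f/∂x = -3*y*z
  ∂f/∂y = -3*x*z + 15*y^2
  ∂f/∂z = -3*x*y.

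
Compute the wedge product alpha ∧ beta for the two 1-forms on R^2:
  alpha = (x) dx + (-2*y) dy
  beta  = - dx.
alpha ∧ beta = (-2*y) dx ∧ dy

Distribute the wedge, using dx_i ∧ dx_j = -dx_j ∧ dx_i and dx_i ∧ dx_i = 0. For each pair (i, j) with i < j, the coefficient of dx_i ∧ dx_j in alpha ∧ beta is (alpha_i * beta_j - alpha_j * beta_i). Collecting: alpha ∧ beta = (-2*y) dx ∧ dy.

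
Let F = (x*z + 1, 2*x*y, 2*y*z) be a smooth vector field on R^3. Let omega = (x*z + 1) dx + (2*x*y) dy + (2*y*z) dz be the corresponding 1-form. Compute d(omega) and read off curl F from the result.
d(omega) = (2*z) dy ∧ dz + (x) dz ∧ dx + (2*y) dx ∧ dy; curl F = (2*z, x, 2*y)

d omega = sum_{i<j} (∂f_j/∂x_i - ∂f_i/∂x_j) dx_i ∧ dx_j. Under the identification (dy ∧ dz, dz ∧ dx, dx ∧ dy) ↔ (e_x, e_y, e_z), the coefficients are exactly the components of curl F. Compute:
  ∂R/∂y - ∂Q/∂z = (2*z) - (0) = 2*z
  ∂P/∂z - ∂R/∂x = (x) - (0) = x
  ∂Q/∂x - ∂P/∂y = (2*y) - (0) = 2*y.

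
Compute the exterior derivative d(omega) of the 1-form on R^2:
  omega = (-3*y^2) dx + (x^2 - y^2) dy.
d(omega) = (2*x + 6*y) dx ∧ dy

For a 1-form omega = sum_i f_i dx_i, the exterior derivative is
  d(omega) = sum_{i < j} (∂f_j/∂x_i - ∂f_i/∂x_j) dx_i ∧ dx_j.
  coefficient of dx ∧ dy: ∂f_2/∂x - ∂f_1/∂y = ∂(x^2 - y^2)/∂x - ∂(-3*y^2)/∂y = 2*x + 6*y
Assembling: d(omega) = (2*x + 6*y) dx ∧ dy.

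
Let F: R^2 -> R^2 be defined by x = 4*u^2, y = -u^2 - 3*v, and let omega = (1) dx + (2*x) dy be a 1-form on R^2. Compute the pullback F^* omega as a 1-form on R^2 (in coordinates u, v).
F^* omega = (-16*u^3 + 8*u) du + (-24*u^2) dv

Using F^*(f dg) = (f ∘ F) d(g ∘ F), substitute each coordinate x_i by F_i(u, v) in f_i, and replace dx_i by d F_i = (∂F_i/∂u) du + (∂F_i/∂v) dv.
  For the x component: f_1(F) = 1; d F_1 = (8*u) du + (0) dv
  For the y component: f_2(F) = 8*u^2; d F_2 = (-2*u) du + (-3) dv
Combining and collecting du, dv coefficients:
  coeff of du: -16*u^3 + 8*u
  coeff of dv: -24*u^2
F^* omega = (-16*u^3 + 8*u) du + (-24*u^2) dv.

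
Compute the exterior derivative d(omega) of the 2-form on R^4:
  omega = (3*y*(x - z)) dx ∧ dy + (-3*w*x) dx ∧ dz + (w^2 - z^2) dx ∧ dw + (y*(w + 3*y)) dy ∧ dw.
d(omega) = (-3*y) dx ∧ dy ∧ dz + (-3*x + 2*z) dx ∧ dz ∧ dw

For a 2-form omega = sum_{i<j} g_{ij} dx_i ∧ dx_j, the exterior derivative is
  d(omega) = sum_{i<j} d(g_{ij}) ∧ dx_i ∧ dx_j = sum_{i<j, k} (∂g_{ij}/∂x_k) dx_k ∧ dx_i ∧ dx_j.
Expand each term, using dx_k ∧ dx_i ∧ dx_j = sgn(permutation) dx_{(a)} ∧ dx_{(b)} ∧ dx_{(c)} with (a < b < c) sorted:
  d(3*y*(x - z)) includes (∂/∂z)(3*y*(x - z)) dz = (-3*y) dz, which multiplied by dx ∧ dy gives (-3*y) dx ∧ dy ∧ dz
  d(-3*w*x) includes (∂/∂w)(-3*w*x) dw = (-3*x) dw, which multiplied by dx ∧ dz gives (-3*x) dx ∧ dz ∧ dw
  d(w^2 - z^2) includes (∂/∂z)(w^2 - z^2) dz = (-2*z) dz, which multiplied by dx ∧ dw gives (2*z) dx ∧ dz ∧ dw
Collecting like 3-forms: d(omega) = (-3*y) dx ∧ dy ∧ dz + (-3*x + 2*z) dx ∧ dz ∧ dw.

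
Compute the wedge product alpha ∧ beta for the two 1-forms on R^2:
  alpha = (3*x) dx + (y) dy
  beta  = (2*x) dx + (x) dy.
alpha ∧ beta = (x*(3*x - 2*y)) dx ∧ dy

Distribute the wedge, using dx_i ∧ dx_j = -dx_j ∧ dx_i and dx_i ∧ dx_i = 0. For each pair (i, j) with i < j, the coefficient of dx_i ∧ dx_j in alpha ∧ beta is (alpha_i * beta_j - alpha_j * beta_i). Collecting: alpha ∧ beta = (x*(3*x - 2*y)) dx ∧ dy.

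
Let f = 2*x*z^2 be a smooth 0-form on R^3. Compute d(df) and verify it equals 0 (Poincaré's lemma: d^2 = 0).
d(df) = 0

Step 1: df = sum_i (∂f/∂x_i) dx_i = (2*z^2) dx + (0) dy + (4*x*z) dz.
Step 2: Apply d again. Using the 1-form formula, the coefficient of dx ∧ dy in d(df) is ∂^2 f/∂x ∂y - ∂^2 f/∂y ∂x = (0) - (0) = 0 (equality of mixed partials for smooth f).
Similarly for dx ∧ dz and dy ∧ dz — all coefficients vanish. So d(df) = 0.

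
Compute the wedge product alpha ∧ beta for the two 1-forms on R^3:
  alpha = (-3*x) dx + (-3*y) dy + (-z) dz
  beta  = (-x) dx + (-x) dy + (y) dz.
alpha ∧ beta = (3*x*(x - y)) dx ∧ dy + (-x*(3*y + z)) dx ∧ dz + (-x*z - 3*y^2) dy ∧ dz

Distribute the wedge, using dx_i ∧ dx_j = -dx_j ∧ dx_i and dx_i ∧ dx_i = 0. For each pair (i, j) with i < j, the coefficient of dx_i ∧ dx_j in alpha ∧ beta is (alpha_i * beta_j - alpha_j * beta_i). Collecting: alpha ∧ beta = (3*x*(x - y)) dx ∧ dy + (-x*(3*y + z)) dx ∧ dz + (-x*z - 3*y^2) dy ∧ dz.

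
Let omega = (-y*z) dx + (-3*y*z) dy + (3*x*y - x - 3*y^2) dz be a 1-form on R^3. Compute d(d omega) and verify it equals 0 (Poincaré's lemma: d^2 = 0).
d(d omega) = 0

Step 1: d omega = sum_{i<j} (∂f_j/∂x_i - ∂f_i/∂x_j) dx_i ∧ dx_j:
  coeff of dx ∧ dy: z
  coeff of dx ∧ dz: 4*y - 1
  coeff of dy ∧ dz: 3*x - 3*y
Step 2: Apply d again to each 2-form coefficient. The only possible 3-form in R^3 is dx ∧ dy ∧ dz, with coefficient
  ∂(coeff of dy∧dz)/∂x - ∂(coeff of dx∧dz)/∂y + ∂(coeff of dx∧dy)/∂z
  = ∂/∂x (3*x - 3*y) - ∂/∂y (4*y - 1) + ∂/∂z (z).
Each of these terms simplifies to sums of mixed partials that cancel in pairs. The result is 0 (by equality of mixed partials for smooth functions — Schwarz / Clairaut).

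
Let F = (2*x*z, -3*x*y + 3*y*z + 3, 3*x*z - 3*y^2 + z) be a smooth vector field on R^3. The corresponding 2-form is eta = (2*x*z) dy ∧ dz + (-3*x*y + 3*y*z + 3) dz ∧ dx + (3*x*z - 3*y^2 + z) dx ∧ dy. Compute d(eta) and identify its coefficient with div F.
d(eta) = (5*z + 1) dx ∧ dy ∧ dz; div F = 5*z + 1

For a 2-form in R^3 of the form above, applying d gives a 3-form with coefficient ∂P/∂x + ∂Q/∂y + ∂R/∂z:
  ∂P/∂x = 2*z
  ∂Q/∂y = -3*x + 3*z
  ∂R/∂z = 3*x + 1
Sum = 5*z + 1, which is exactly div F.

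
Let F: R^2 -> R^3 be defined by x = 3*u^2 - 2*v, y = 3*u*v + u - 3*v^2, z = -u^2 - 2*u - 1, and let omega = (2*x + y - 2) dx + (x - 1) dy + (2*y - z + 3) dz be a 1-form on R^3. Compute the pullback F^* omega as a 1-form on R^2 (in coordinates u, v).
F^* omega = (34*u^3 + 15*u^2*v - u^2 - 6*u*v^2 - 36*u*v - 28*u + 6*v^2 - 5*v - 9) du + (9*u^3 - 18*u^2*v - 12*u^2 - 12*u*v - 5*u + 18*v^2 + 14*v + 4) dv

Using F^*(f dg) = (f ∘ F) d(g ∘ F), substitute each coordinate x_i by F_i(u, v) in f_i, and replace dx_i by d F_i = (∂F_i/∂u) du + (∂F_i/∂v) dv.
  For the x component: f_1(F) = 6*u^2 + 3*u*v + u - 3*v^2 - 4*v - 2; d F_1 = (6*u) du + (-2) dv
  For the y component: f_2(F) = 3*u^2 - 2*v - 1; d F_2 = (3*v + 1) du + (3*u - 6*v) dv
  For the z component: f_3(F) = u^2 + 6*u*v + 4*u - 6*v^2 + 4; d F_3 = (-2*u - 2) du + (0) dv
Combining and collecting du, dv coefficients:
  coeff of du: 34*u^3 + 15*u^2*v - u^2 - 6*u*v^2 - 36*u*v - 28*u + 6*v^2 - 5*v - 9
  coeff of dv: 9*u^3 - 18*u^2*v - 12*u^2 - 12*u*v - 5*u + 18*v^2 + 14*v + 4
F^* omega = (34*u^3 + 15*u^2*v - u^2 - 6*u*v^2 - 36*u*v - 28*u + 6*v^2 - 5*v - 9) du + (9*u^3 - 18*u^2*v - 12*u^2 - 12*u*v - 5*u + 18*v^2 + 14*v + 4) dv.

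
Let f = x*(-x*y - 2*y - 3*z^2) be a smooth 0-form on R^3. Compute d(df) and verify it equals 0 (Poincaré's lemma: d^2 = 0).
d(df) = 0

Step 1: df = sum_i (∂f/∂x_i) dx_i = (-2*x*y - 2*y - 3*z^2) dx + (x*(-x - 2)) dy + (-6*x*z) dz.
Step 2: Apply d again. Using the 1-form formula, the coefficient of dx ∧ dy in d(df) is ∂^2 f/∂x ∂y - ∂^2 f/∂y ∂x = (-2*x - 2) - (-2*x - 2) = 0 (equality of mixed partials for smooth f).
Similarly for dx ∧ dz and dy ∧ dz — all coefficients vanish. So d(df) = 0.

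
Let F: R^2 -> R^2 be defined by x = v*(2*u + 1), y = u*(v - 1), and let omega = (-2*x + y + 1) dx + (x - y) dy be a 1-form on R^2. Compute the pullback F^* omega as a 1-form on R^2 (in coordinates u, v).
F^* omega = (-5*u*v^2 - 2*u*v - u - 3*v^2 + v) du + (-5*u^2*v - u^2 - 6*u*v + u - 2*v + 1) dv

Using F^*(f dg) = (f ∘ F) d(g ∘ F), substitute each coordinate x_i by F_i(u, v) in f_i, and replace dx_i by d F_i = (∂F_i/∂u) du + (∂F_i/∂v) dv.
  For the x component: f_1(F) = -3*u*v - u - 2*v + 1; d F_1 = (2*v) du + (2*u + 1) dv
  For the y component: f_2(F) = u*v + u + v; d F_2 = (v - 1) du + (u) dv
Combining and collecting du, dv coefficients:
  coeff of du: -5*u*v^2 - 2*u*v - u - 3*v^2 + v
  coeff of dv: -5*u^2*v - u^2 - 6*u*v + u - 2*v + 1
F^* omega = (-5*u*v^2 - 2*u*v - u - 3*v^2 + v) du + (-5*u^2*v - u^2 - 6*u*v + u - 2*v + 1) dv.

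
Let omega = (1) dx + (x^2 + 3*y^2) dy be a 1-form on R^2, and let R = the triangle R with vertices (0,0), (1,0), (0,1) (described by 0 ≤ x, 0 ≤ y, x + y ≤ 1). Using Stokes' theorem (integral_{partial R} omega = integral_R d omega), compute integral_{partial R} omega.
integral_(partial R) omega = 1/3

Stokes: integral_partial_R omega = integral_R d omega with d omega = (∂Q/∂x - ∂P/∂y) dx ∧ dy.
  ∂Q/∂x = 2*x
  ∂P/∂y = 0
  integrand = ∂Q/∂x - ∂P/∂y = 2*x.
Integrating over R: integral_0^1 integral_0^{1-x} (2*x) dy dx = 1/3.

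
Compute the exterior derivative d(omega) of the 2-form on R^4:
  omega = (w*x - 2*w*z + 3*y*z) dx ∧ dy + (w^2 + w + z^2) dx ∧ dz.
d(omega) = (-2*w + 3*y) dx ∧ dy ∧ dz + (x - 2*z) dx ∧ dy ∧ dw + (2*w + 1) dx ∧ dz ∧ dw

For a 2-form omega = sum_{i<j} g_{ij} dx_i ∧ dx_j, the exterior derivative is
  d(omega) = sum_{i<j} d(g_{ij}) ∧ dx_i ∧ dx_j = sum_{i<j, k} (∂g_{ij}/∂x_k) dx_k ∧ dx_i ∧ dx_j.
Expand each term, using dx_k ∧ dx_i ∧ dx_j = sgn(permutation) dx_{(a)} ∧ dx_{(b)} ∧ dx_{(c)} with (a < b < c) sorted:
  d(w*x - 2*w*z + 3*y*z) includes (∂/∂z)(w*x - 2*w*z + 3*y*z) dz = (-2*w + 3*y) dz, which multiplied by dx ∧ dy gives (-2*w + 3*y) dx ∧ dy ∧ dz
  d(w*x - 2*w*z + 3*y*z) includes (∂/∂w)(w*x - 2*w*z + 3*y*z) dw = (x - 2*z) dw, which multiplied by dx ∧ dy gives (x - 2*z) dx ∧ dy ∧ dw
  d(w^2 + w + z^2) includes (∂/∂w)(w^2 + w + z^2) dw = (2*w + 1) dw, which multiplied by dx ∧ dz gives (2*w + 1) dx ∧ dz ∧ dw
Collecting like 3-forms: d(omega) = (-2*w + 3*y) dx ∧ dy ∧ dz + (x - 2*z) dx ∧ dy ∧ dw + (2*w + 1) dx ∧ dz ∧ dw.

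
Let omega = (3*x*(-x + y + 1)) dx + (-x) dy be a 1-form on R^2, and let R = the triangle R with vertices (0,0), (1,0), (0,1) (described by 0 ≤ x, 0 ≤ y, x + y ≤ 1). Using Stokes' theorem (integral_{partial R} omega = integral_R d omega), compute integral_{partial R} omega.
integral_(partial R) omega = -1

Stokes: integral_partial_R omega = integral_R d omega with d omega = (∂Q/∂x - ∂P/∂y) dx ∧ dy.
  ∂Q/∂x = -1
  ∂P/∂y = 3*x
  integrand = ∂Q/∂x - ∂P/∂y = -3*x - 1.
Integrating over R: integral_0^1 integral_0^{1-x} (-3*x - 1) dy dx = -1.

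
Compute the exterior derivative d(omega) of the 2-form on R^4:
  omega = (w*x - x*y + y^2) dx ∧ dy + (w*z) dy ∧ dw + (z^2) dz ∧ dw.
d(omega) = (x) dx ∧ dy ∧ dw + (-w) dy ∧ dz ∧ dw

For a 2-form omega = sum_{i<j} g_{ij} dx_i ∧ dx_j, the exterior derivative is
  d(omega) = sum_{i<j} d(g_{ij}) ∧ dx_i ∧ dx_j = sum_{i<j, k} (∂g_{ij}/∂x_k) dx_k ∧ dx_i ∧ dx_j.
Expand each term, using dx_k ∧ dx_i ∧ dx_j = sgn(permutation) dx_{(a)} ∧ dx_{(b)} ∧ dx_{(c)} with (a < b < c) sorted:
  d(w*x - x*y + y^2) includes (∂/∂w)(w*x - x*y + y^2) dw = (x) dw, which multiplied by dx ∧ dy gives (x) dx ∧ dy ∧ dw
  d(w*z) includes (∂/∂z)(w*z) dz = (w) dz, which multiplied by dy ∧ dw gives (-w) dy ∧ dz ∧ dw
Collecting like 3-forms: d(omega) = (x) dx ∧ dy ∧ dw + (-w) dy ∧ dz ∧ dw.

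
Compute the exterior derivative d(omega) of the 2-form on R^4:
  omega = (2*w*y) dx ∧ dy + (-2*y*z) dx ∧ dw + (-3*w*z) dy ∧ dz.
d(omega) = (2*y + 2*z) dx ∧ dy ∧ dw + (2*y) dx ∧ dz ∧ dw + (-3*z) dy ∧ dz ∧ dw

For a 2-form omega = sum_{i<j} g_{ij} dx_i ∧ dx_j, the exterior derivative is
  d(omega) = sum_{i<j} d(g_{ij}) ∧ dx_i ∧ dx_j = sum_{i<j, k} (∂g_{ij}/∂x_k) dx_k ∧ dx_i ∧ dx_j.
Expand each term, using dx_k ∧ dx_i ∧ dx_j = sgn(permutation) dx_{(a)} ∧ dx_{(b)} ∧ dx_{(c)} with (a < b < c) sorted:
  d(2*w*y) includes (∂/∂w)(2*w*y) dw = (2*y) dw, which multiplied by dx ∧ dy gives (2*y) dx ∧ dy ∧ dw
  d(-2*y*z) includes (∂/∂y)(-2*y*z) dy = (-2*z) dy, which multiplied by dx ∧ dw gives (2*z) dx ∧ dy ∧ dw
  d(-2*y*z) includes (∂/∂z)(-2*y*z) dz = (-2*y) dz, which multiplied by dx ∧ dw gives (2*y) dx ∧ dz ∧ dw
  d(-3*w*z) includes (∂/∂w)(-3*w*z) dw = (-3*z) dw, which multiplied by dy ∧ dz gives (-3*z) dy ∧ dz ∧ dw
Collecting like 3-forms: d(omega) = (2*y + 2*z) dx ∧ dy ∧ dw + (2*y) dx ∧ dz ∧ dw + (-3*z) dy ∧ dz ∧ dw.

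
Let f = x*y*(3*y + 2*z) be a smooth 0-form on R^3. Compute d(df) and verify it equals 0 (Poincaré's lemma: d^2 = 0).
d(df) = 0

Step 1: df = sum_i (∂f/∂x_i) dx_i = (y*(3*y + 2*z)) dx + (2*x*(3*y + z)) dy + (2*x*y) dz.
Step 2: Apply d again. Using the 1-form formula, the coefficient of dx ∧ dy in d(df) is ∂^2 f/∂x ∂y - ∂^2 f/∂y ∂x = (6*y + 2*z) - (6*y + 2*z) = 0 (equality of mixed partials for smooth f).
Similarly for dx ∧ dz and dy ∧ dz — all coefficients vanish. So d(df) = 0.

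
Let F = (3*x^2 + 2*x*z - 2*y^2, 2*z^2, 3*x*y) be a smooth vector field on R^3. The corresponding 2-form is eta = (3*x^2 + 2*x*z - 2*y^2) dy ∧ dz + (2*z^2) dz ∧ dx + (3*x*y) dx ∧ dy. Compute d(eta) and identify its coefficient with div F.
d(eta) = (6*x + 2*z) dx ∧ dy ∧ dz; div F = 6*x + 2*z

For a 2-form in R^3 of the form above, applying d gives a 3-form with coefficient ∂P/∂x + ∂Q/∂y + ∂R/∂z:
  ∂P/∂x = 6*x + 2*z
  ∂Q/∂y = 0
  ∂R/∂z = 0
Sum = 6*x + 2*z, which is exactly div F.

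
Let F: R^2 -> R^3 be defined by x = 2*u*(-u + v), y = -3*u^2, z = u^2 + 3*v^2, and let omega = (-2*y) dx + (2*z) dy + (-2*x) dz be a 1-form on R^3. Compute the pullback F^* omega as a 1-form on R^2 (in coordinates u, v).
F^* omega = (4*u*(-7*u^2 + u*v - 9*v^2)) du + (12*u*(u^2 + 2*u*v - 2*v^2)) dv

Using F^*(f dg) = (f ∘ F) d(g ∘ F), substitute each coordinate x_i by F_i(u, v) in f_i, and replace dx_i by d F_i = (∂F_i/∂u) du + (∂F_i/∂v) dv.
  For the x component: f_1(F) = 6*u^2; d F_1 = (-4*u + 2*v) du + (2*u) dv
  For the y component: f_2(F) = 2*u^2 + 6*v^2; d F_2 = (-6*u) du + (0) dv
  For the z component: f_3(F) = 4*u*(u - v); d F_3 = (2*u) du + (6*v) dv
Combining and collecting du, dv coefficients:
  coeff of du: 4*u*(-7*u^2 + u*v - 9*v^2)
  coeff of dv: 12*u*(u^2 + 2*u*v - 2*v^2)
F^* omega = (4*u*(-7*u^2 + u*v - 9*v^2)) du + (12*u*(u^2 + 2*u*v - 2*v^2)) dv.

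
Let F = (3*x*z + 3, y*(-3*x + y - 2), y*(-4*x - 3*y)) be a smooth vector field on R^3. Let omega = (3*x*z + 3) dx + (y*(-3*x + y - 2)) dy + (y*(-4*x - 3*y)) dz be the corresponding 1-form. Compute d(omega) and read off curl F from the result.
d(omega) = (-4*x - 6*y) dy ∧ dz + (3*x + 4*y) dz ∧ dx + (-3*y) dx ∧ dy; curl F = (-4*x - 6*y, 3*x + 4*y, -3*y)

d omega = sum_{i<j} (∂f_j/∂x_i - ∂f_i/∂x_j) dx_i ∧ dx_j. Under the identification (dy ∧ dz, dz ∧ dx, dx ∧ dy) ↔ (e_x, e_y, e_z), the coefficients are exactly the components of curl F. Compute:
  ∂R/∂y - ∂Q/∂z = (-4*x - 6*y) - (0) = -4*x - 6*y
  ∂P/∂z - ∂R/∂x = (3*x) - (-4*y) = 3*x + 4*y
  ∂Q/∂x - ∂P/∂y = (-3*y) - (0) = -3*y.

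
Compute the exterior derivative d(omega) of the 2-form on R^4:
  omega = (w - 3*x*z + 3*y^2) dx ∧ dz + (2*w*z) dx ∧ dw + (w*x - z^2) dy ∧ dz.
d(omega) = (w - 6*y) dx ∧ dy ∧ dz + (1 - 2*w) dx ∧ dz ∧ dw + (x) dy ∧ dz ∧ dw

For a 2-form omega = sum_{i<j} g_{ij} dx_i ∧ dx_j, the exterior derivative is
  d(omega) = sum_{i<j} d(g_{ij}) ∧ dx_i ∧ dx_j = sum_{i<j, k} (∂g_{ij}/∂x_k) dx_k ∧ dx_i ∧ dx_j.
Expand each term, using dx_k ∧ dx_i ∧ dx_j = sgn(permutation) dx_{(a)} ∧ dx_{(b)} ∧ dx_{(c)} with (a < b < c) sorted:
  d(w - 3*x*z + 3*y^2) includes (∂/∂y)(w - 3*x*z + 3*y^2) dy = (6*y) dy, which multiplied by dx ∧ dz gives (-6*y) dx ∧ dy ∧ dz
  d(w - 3*x*z + 3*y^2) includes (∂/∂w)(w - 3*x*z + 3*y^2) dw = (1) dw, which multiplied by dx ∧ dz gives (1) dx ∧ dz ∧ dw
  d(2*w*z) includes (∂/∂z)(2*w*z) dz = (2*w) dz, which multiplied by dx ∧ dw gives (-2*w) dx ∧ dz ∧ dw
  d(w*x - z^2) includes (∂/∂x)(w*x - z^2) dx = (w) dx, which multiplied by dy ∧ dz gives (w) dx ∧ dy ∧ dz
  d(w*x - z^2) includes (∂/∂w)(w*x - z^2) dw = (x) dw, which multiplied by dy ∧ dz gives (x) dy ∧ dz ∧ dw
Collecting like 3-forms: d(omega) = (w - 6*y) dx ∧ dy ∧ dz + (1 - 2*w) dx ∧ dz ∧ dw + (x) dy ∧ dz ∧ dw.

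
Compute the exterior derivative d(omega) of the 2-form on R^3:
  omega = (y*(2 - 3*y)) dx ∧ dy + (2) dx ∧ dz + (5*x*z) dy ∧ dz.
d(omega) = (5*z) dx ∧ dy ∧ dz

For a 2-form omega = sum_{i<j} g_{ij} dx_i ∧ dx_j, the exterior derivative is
  d(omega) = sum_{i<j} d(g_{ij}) ∧ dx_i ∧ dx_j = sum_{i<j, k} (∂g_{ij}/∂x_k) dx_k ∧ dx_i ∧ dx_j.
Expand each term, using dx_k ∧ dx_i ∧ dx_j = sgn(permutation) dx_{(a)} ∧ dx_{(b)} ∧ dx_{(c)} with (a < b < c) sorted:
  d(5*x*z) includes (∂/∂x)(5*x*z) dx = (5*z) dx, which multiplied by dy ∧ dz gives (5*z) dx ∧ dy ∧ dz
Collecting like 3-forms: d(omega) = (5*z) dx ∧ dy ∧ dz.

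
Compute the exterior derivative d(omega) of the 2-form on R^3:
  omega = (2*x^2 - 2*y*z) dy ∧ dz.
d(omega) = (4*x) dx ∧ dy ∧ dz

For a 2-form omega = sum_{i<j} g_{ij} dx_i ∧ dx_j, the exterior derivative is
  d(omega) = sum_{i<j} d(g_{ij}) ∧ dx_i ∧ dx_j = sum_{i<j, k} (∂g_{ij}/∂x_k) dx_k ∧ dx_i ∧ dx_j.
Expand each term, using dx_k ∧ dx_i ∧ dx_j = sgn(permutation) dx_{(a)} ∧ dx_{(b)} ∧ dx_{(c)} with (a < b < c) sorted:
  d(2*x^2 - 2*y*z) includes (∂/∂x)(2*x^2 - 2*y*z) dx = (4*x) dx, which multiplied by dy ∧ dz gives (4*x) dx ∧ dy ∧ dz
Collecting like 3-forms: d(omega) = (4*x) dx ∧ dy ∧ dz.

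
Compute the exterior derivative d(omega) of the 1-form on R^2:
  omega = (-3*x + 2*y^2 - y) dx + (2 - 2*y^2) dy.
d(omega) = (1 - 4*y) dx ∧ dy

For a 1-form omega = sum_i f_i dx_i, the exterior derivative is
  d(omega) = sum_{i < j} (∂f_j/∂x_i - ∂f_i/∂x_j) dx_i ∧ dx_j.
  coefficient of dx ∧ dy: ∂f_2/∂x - ∂f_1/∂y = ∂(2 - 2*y^2)/∂x - ∂(-3*x + 2*y^2 - y)/∂y = 1 - 4*y
Assembling: d(omega) = (1 - 4*y) dx ∧ dy.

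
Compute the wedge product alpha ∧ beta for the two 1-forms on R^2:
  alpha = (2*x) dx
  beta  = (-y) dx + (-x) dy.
alpha ∧ beta = (-2*x^2) dx ∧ dy

Distribute the wedge, using dx_i ∧ dx_j = -dx_j ∧ dx_i and dx_i ∧ dx_i = 0. For each pair (i, j) with i < j, the coefficient of dx_i ∧ dx_j in alpha ∧ beta is (alpha_i * beta_j - alpha_j * beta_i). Collecting: alpha ∧ beta = (-2*x^2) dx ∧ dy.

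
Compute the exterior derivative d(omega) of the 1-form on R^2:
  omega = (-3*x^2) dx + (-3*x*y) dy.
d(omega) = (-3*y) dx ∧ dy

For a 1-form omega = sum_i f_i dx_i, the exterior derivative is
  d(omega) = sum_{i < j} (∂f_j/∂x_i - ∂f_i/∂x_j) dx_i ∧ dx_j.
  coefficient of dx ∧ dy: ∂f_2/∂x - ∂f_1/∂y = ∂(-3*x*y)/∂x - ∂(-3*x^2)/∂y = -3*y
Assembling: d(omega) = (-3*y) dx ∧ dy.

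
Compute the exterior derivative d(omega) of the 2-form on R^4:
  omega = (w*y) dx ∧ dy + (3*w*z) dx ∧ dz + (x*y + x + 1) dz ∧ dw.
d(omega) = (y) dx ∧ dy ∧ dw + (y + 3*z + 1) dx ∧ dz ∧ dw + (x) dy ∧ dz ∧ dw

For a 2-form omega = sum_{i<j} g_{ij} dx_i ∧ dx_j, the exterior derivative is
  d(omega) = sum_{i<j} d(g_{ij}) ∧ dx_i ∧ dx_j = sum_{i<j, k} (∂g_{ij}/∂x_k) dx_k ∧ dx_i ∧ dx_j.
Expand each term, using dx_k ∧ dx_i ∧ dx_j = sgn(permutation) dx_{(a)} ∧ dx_{(b)} ∧ dx_{(c)} with (a < b < c) sorted:
  d(w*y) includes (∂/∂w)(w*y) dw = (y) dw, which multiplied by dx ∧ dy gives (y) dx ∧ dy ∧ dw
  d(3*w*z) includes (∂/∂w)(3*w*z) dw = (3*z) dw, which multiplied by dx ∧ dz gives (3*z) dx ∧ dz ∧ dw
  d(x*y + x + 1) includes (∂/∂x)(x*y + x + 1) dx = (y + 1) dx, which multiplied by dz ∧ dw gives (y + 1) dx ∧ dz ∧ dw
  d(x*y + x + 1) includes (∂/∂y)(x*y + x + 1) dy = (x) dy, which multiplied by dz ∧ dw gives (x) dy ∧ dz ∧ dw
Collecting like 3-forms: d(omega) = (y) dx ∧ dy ∧ dw + (y + 3*z + 1) dx ∧ dz ∧ dw + (x) dy ∧ dz ∧ dw.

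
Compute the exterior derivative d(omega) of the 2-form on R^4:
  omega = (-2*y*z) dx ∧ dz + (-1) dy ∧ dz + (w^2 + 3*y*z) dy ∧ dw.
d(omega) = (2*z) dx ∧ dy ∧ dz + (-3*y) dy ∧ dz ∧ dw

For a 2-form omega = sum_{i<j} g_{ij} dx_i ∧ dx_j, the exterior derivative is
  d(omega) = sum_{i<j} d(g_{ij}) ∧ dx_i ∧ dx_j = sum_{i<j, k} (∂g_{ij}/∂x_k) dx_k ∧ dx_i ∧ dx_j.
Expand each term, using dx_k ∧ dx_i ∧ dx_j = sgn(permutation) dx_{(a)} ∧ dx_{(b)} ∧ dx_{(c)} with (a < b < c) sorted:
  d(-2*y*z) includes (∂/∂y)(-2*y*z) dy = (-2*z) dy, which multiplied by dx ∧ dz gives (2*z) dx ∧ dy ∧ dz
  d(w^2 + 3*y*z) includes (∂/∂z)(w^2 + 3*y*z) dz = (3*y) dz, which multiplied by dy ∧ dw gives (-3*y) dy ∧ dz ∧ dw
Collecting like 3-forms: d(omega) = (2*z) dx ∧ dy ∧ dz + (-3*y) dy ∧ dz ∧ dw.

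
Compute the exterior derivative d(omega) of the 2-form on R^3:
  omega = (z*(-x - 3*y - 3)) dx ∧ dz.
d(omega) = (3*z) dx ∧ dy ∧ dz

For a 2-form omega = sum_{i<j} g_{ij} dx_i ∧ dx_j, the exterior derivative is
  d(omega) = sum_{i<j} d(g_{ij}) ∧ dx_i ∧ dx_j = sum_{i<j, k} (∂g_{ij}/∂x_k) dx_k ∧ dx_i ∧ dx_j.
Expand each term, using dx_k ∧ dx_i ∧ dx_j = sgn(permutation) dx_{(a)} ∧ dx_{(b)} ∧ dx_{(c)} with (a < b < c) sorted:
  d(z*(-x - 3*y - 3)) includes (∂/∂y)(z*(-x - 3*y - 3)) dy = (-3*z) dy, which multiplied by dx ∧ dz gives (3*z) dx ∧ dy ∧ dz
Collecting like 3-forms: d(omega) = (3*z) dx ∧ dy ∧ dz.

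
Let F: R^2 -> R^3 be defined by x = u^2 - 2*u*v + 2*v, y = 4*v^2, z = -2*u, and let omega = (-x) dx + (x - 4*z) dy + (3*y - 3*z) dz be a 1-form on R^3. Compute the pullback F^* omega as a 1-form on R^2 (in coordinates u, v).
F^* omega = (-2*u^3 + 6*u^2*v - 4*u*v^2 - 4*u*v - 12*u - 20*v^2) du + (2*u^3 + 4*u^2*v - 2*u^2 - 16*u*v^2 + 72*u*v + 16*v^2 - 4*v) dv

Using F^*(f dg) = (f ∘ F) d(g ∘ F), substitute each coordinate x_i by F_i(u, v) in f_i, and replace dx_i by d F_i = (∂F_i/∂u) du + (∂F_i/∂v) dv.
  For the x component: f_1(F) = -u^2 + 2*u*v - 2*v; d F_1 = (2*u - 2*v) du + (2 - 2*u) dv
  For the y component: f_2(F) = u^2 - 2*u*v + 8*u + 2*v; d F_2 = (0) du + (8*v) dv
  For the z component: f_3(F) = 6*u + 12*v^2; d F_3 = (-2) du + (0) dv
Combining and collecting du, dv coefficients:
  coeff of du: -2*u^3 + 6*u^2*v - 4*u*v^2 - 4*u*v - 12*u - 20*v^2
  coeff of dv: 2*u^3 + 4*u^2*v - 2*u^2 - 16*u*v^2 + 72*u*v + 16*v^2 - 4*v
F^* omega = (-2*u^3 + 6*u^2*v - 4*u*v^2 - 4*u*v - 12*u - 20*v^2) du + (2*u^3 + 4*u^2*v - 2*u^2 - 16*u*v^2 + 72*u*v + 16*v^2 - 4*v) dv.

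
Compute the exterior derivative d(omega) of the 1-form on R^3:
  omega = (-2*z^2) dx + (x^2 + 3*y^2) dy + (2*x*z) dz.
d(omega) = (2*x) dx ∧ dy + (6*z) dx ∧ dz

For a 1-form omega = sum_i f_i dx_i, the exterior derivative is
  d(omega) = sum_{i < j} (∂f_j/∂x_i - ∂f_i/∂x_j) dx_i ∧ dx_j.
  coefficient of dx ∧ dy: ∂f_2/∂x - ∂f_1/∂y = ∂(x^2 + 3*y^2)/∂x - ∂(-2*z^2)/∂y = 2*x
  coefficient of dx ∧ dz: ∂f_3/∂x - ∂f_1/∂z = ∂(2*x*z)/∂x - ∂(-2*z^2)/∂z = 6*z
Assembling: d(omega) = (2*x) dx ∧ dy + (6*z) dx ∧ dz.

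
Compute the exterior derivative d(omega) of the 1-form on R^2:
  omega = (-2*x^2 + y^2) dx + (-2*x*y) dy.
d(omega) = (-4*y) dx ∧ dy

For a 1-form omega = sum_i f_i dx_i, the exterior derivative is
  d(omega) = sum_{i < j} (∂f_j/∂x_i - ∂f_i/∂x_j) dx_i ∧ dx_j.
  coefficient of dx ∧ dy: ∂f_2/∂x - ∂f_1/∂y = ∂(-2*x*y)/∂x - ∂(-2*x^2 + y^2)/∂y = -4*y
Assembling: d(omega) = (-4*y) dx ∧ dy.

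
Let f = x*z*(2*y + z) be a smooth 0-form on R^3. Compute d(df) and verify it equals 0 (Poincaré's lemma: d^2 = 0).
d(df) = 0

Step 1: df = sum_i (∂f/∂x_i) dx_i = (z*(2*y + z)) dx + (2*x*z) dy + (2*x*(y + z)) dz.
Step 2: Apply d again. Using the 1-form formula, the coefficient of dx ∧ dy in d(df) is ∂^2 f/∂x ∂y - ∂^2 f/∂y ∂x = (2*z) - (2*z) = 0 (equality of mixed partials for smooth f).
Similarly for dx ∧ dz and dy ∧ dz — all coefficients vanish. So d(df) = 0.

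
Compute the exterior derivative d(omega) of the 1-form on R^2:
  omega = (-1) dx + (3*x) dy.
d(omega) = (3) dx ∧ dy

For a 1-form omega = sum_i f_i dx_i, the exterior derivative is
  d(omega) = sum_{i < j} (∂f_j/∂x_i - ∂f_i/∂x_j) dx_i ∧ dx_j.
  coefficient of dx ∧ dy: ∂f_2/∂x - ∂f_1/∂y = ∂(3*x)/∂x - ∂(-1)/∂y = 3
Assembling: d(omega) = (3) dx ∧ dy.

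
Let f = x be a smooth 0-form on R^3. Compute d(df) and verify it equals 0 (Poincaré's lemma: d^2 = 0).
d(df) = 0

Step 1: df = sum_i (∂f/∂x_i) dx_i = (1) dx + (0) dy + (0) dz.
Step 2: Apply d again. Using the 1-form formula, the coefficient of dx ∧ dy in d(df) is ∂^2 f/∂x ∂y - ∂^2 f/∂y ∂x = (0) - (0) = 0 (equality of mixed partials for smooth f).
Similarly for dx ∧ dz and dy ∧ dz — all coefficients vanish. So d(df) = 0.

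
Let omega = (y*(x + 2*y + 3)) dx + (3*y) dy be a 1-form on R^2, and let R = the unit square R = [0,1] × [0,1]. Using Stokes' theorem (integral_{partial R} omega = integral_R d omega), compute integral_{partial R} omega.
integral_(partial R) omega = -11/2

Stokes: integral_partial_R omega = integral_R d omega with d omega = (∂Q/∂x - ∂P/∂y) dx ∧ dy.
  ∂Q/∂x = 0
  ∂P/∂y = x + 4*y + 3
  integrand = ∂Q/∂x - ∂P/∂y = -x - 4*y - 3.
Integrating over R: integral_0^1 integral_0^1 (-x - 4*y - 3) dx dy = -11/2.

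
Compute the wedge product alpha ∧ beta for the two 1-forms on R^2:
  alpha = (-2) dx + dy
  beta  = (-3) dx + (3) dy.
alpha ∧ beta = (-3) dx ∧ dy

Distribute the wedge, using dx_i ∧ dx_j = -dx_j ∧ dx_i and dx_i ∧ dx_i = 0. For each pair (i, j) with i < j, the coefficient of dx_i ∧ dx_j in alpha ∧ beta is (alpha_i * beta_j - alpha_j * beta_i). Collecting: alpha ∧ beta = (-3) dx ∧ dy.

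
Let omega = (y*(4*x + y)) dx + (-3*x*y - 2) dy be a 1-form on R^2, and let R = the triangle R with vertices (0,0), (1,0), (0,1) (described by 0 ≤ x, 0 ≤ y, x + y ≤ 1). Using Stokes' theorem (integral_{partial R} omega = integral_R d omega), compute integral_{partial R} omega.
integral_(partial R) omega = -3/2

Stokes: integral_partial_R omega = integral_R d omega with d omega = (∂Q/∂x - ∂P/∂y) dx ∧ dy.
  ∂Q/∂x = -3*y
  ∂P/∂y = 4*x + 2*y
  integrand = ∂Q/∂x - ∂P/∂y = -4*x - 5*y.
Integrating over R: integral_0^1 integral_0^{1-x} (-4*x - 5*y) dy dx = -3/2.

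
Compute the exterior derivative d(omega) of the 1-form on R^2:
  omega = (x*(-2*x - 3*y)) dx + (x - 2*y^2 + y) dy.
d(omega) = (3*x + 1) dx ∧ dy

For a 1-form omega = sum_i f_i dx_i, the exterior derivative is
  d(omega) = sum_{i < j} (∂f_j/∂x_i - ∂f_i/∂x_j) dx_i ∧ dx_j.
  coefficient of dx ∧ dy: ∂f_2/∂x - ∂f_1/∂y = ∂(x - 2*y^2 + y)/∂x - ∂(x*(-2*x - 3*y))/∂y = 3*x + 1
Assembling: d(omega) = (3*x + 1) dx ∧ dy.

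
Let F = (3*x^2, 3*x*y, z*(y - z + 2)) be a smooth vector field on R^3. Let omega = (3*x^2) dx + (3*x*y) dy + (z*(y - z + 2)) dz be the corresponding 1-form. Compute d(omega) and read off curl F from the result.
d(omega) = (z) dy ∧ dz + (0) dz ∧ dx + (3*y) dx ∧ dy; curl F = (z, 0, 3*y)

d omega = sum_{i<j} (∂f_j/∂x_i - ∂f_i/∂x_j) dx_i ∧ dx_j. Under the identification (dy ∧ dz, dz ∧ dx, dx ∧ dy) ↔ (e_x, e_y, e_z), the coefficients are exactly the components of curl F. Compute:
  ∂R/∂y - ∂Q/∂z = (z) - (0) = z
  ∂P/∂z - ∂R/∂x = (0) - (0) = 0
  ∂Q/∂x - ∂P/∂y = (3*y) - (0) = 3*y.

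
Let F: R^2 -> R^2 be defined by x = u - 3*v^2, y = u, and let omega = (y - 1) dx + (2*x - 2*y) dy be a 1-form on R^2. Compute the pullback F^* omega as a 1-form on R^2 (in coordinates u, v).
F^* omega = (u - 6*v^2 - 1) du + (6*v*(1 - u)) dv

Using F^*(f dg) = (f ∘ F) d(g ∘ F), substitute each coordinate x_i by F_i(u, v) in f_i, and replace dx_i by d F_i = (∂F_i/∂u) du + (∂F_i/∂v) dv.
  For the x component: f_1(F) = u - 1; d F_1 = (1) du + (-6*v) dv
  For the y component: f_2(F) = -6*v^2; d F_2 = (1) du + (0) dv
Combining and collecting du, dv coefficients:
  coeff of du: u - 6*v^2 - 1
  coeff of dv: 6*v*(1 - u)
F^* omega = (u - 6*v^2 - 1) du + (6*v*(1 - u)) dv.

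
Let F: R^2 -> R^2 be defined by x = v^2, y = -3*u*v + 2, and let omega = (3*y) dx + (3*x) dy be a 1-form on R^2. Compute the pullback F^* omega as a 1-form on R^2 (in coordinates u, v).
F^* omega = (-9*v^3) du + (3*v*(-9*u*v + 4)) dv

Using F^*(f dg) = (f ∘ F) d(g ∘ F), substitute each coordinate x_i by F_i(u, v) in f_i, and replace dx_i by d F_i = (∂F_i/∂u) du + (∂F_i/∂v) dv.
  For the x component: f_1(F) = -9*u*v + 6; d F_1 = (0) du + (2*v) dv
  For the y component: f_2(F) = 3*v^2; d F_2 = (-3*v) du + (-3*u) dv
Combining and collecting du, dv coefficients:
  coeff of du: -9*v^3
  coeff of dv: 3*v*(-9*u*v + 4)
F^* omega = (-9*v^3) du + (3*v*(-9*u*v + 4)) dv.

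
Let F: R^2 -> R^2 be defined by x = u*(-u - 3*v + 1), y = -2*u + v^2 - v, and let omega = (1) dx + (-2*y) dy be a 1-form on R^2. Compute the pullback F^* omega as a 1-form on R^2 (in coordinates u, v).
F^* omega = (-10*u + 4*v^2 - 7*v + 1) du + (8*u*v - 7*u - 4*v^3 + 6*v^2 - 2*v) dv

Using F^*(f dg) = (f ∘ F) d(g ∘ F), substitute each coordinate x_i by F_i(u, v) in f_i, and replace dx_i by d F_i = (∂F_i/∂u) du + (∂F_i/∂v) dv.
  For the x component: f_1(F) = 1; d F_1 = (-2*u - 3*v + 1) du + (-3*u) dv
  For the y component: f_2(F) = 4*u - 2*v^2 + 2*v; d F_2 = (-2) du + (2*v - 1) dv
Combining and collecting du, dv coefficients:
  coeff of du: -10*u + 4*v^2 - 7*v + 1
  coeff of dv: 8*u*v - 7*u - 4*v^3 + 6*v^2 - 2*v
F^* omega = (-10*u + 4*v^2 - 7*v + 1) du + (8*u*v - 7*u - 4*v^3 + 6*v^2 - 2*v) dv.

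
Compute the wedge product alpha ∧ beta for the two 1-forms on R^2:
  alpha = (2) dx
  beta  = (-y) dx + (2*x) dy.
alpha ∧ beta = (4*x) dx ∧ dy

Distribute the wedge, using dx_i ∧ dx_j = -dx_j ∧ dx_i and dx_i ∧ dx_i = 0. For each pair (i, j) with i < j, the coefficient of dx_i ∧ dx_j in alpha ∧ beta is (alpha_i * beta_j - alpha_j * beta_i). Collecting: alpha ∧ beta = (4*x) dx ∧ dy.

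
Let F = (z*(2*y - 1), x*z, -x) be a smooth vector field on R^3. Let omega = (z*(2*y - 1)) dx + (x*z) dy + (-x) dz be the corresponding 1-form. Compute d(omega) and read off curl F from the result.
d(omega) = (-x) dy ∧ dz + (2*y) dz ∧ dx + (-z) dx ∧ dy; curl F = (-x, 2*y, -z)

d omega = sum_{i<j} (∂f_j/∂x_i - ∂f_i/∂x_j) dx_i ∧ dx_j. Under the identification (dy ∧ dz, dz ∧ dx, dx ∧ dy) ↔ (e_x, e_y, e_z), the coefficients are exactly the components of curl F. Compute:
  ∂R/∂y - ∂Q/∂z = (0) - (x) = -x
  ∂P/∂z - ∂R/∂x = (2*y - 1) - (-1) = 2*y
  ∂Q/∂x - ∂P/∂y = (z) - (2*z) = -z.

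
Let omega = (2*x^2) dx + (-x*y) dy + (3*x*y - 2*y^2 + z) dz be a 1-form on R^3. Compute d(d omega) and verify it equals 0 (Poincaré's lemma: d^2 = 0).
d(d omega) = 0

Step 1: d omega = sum_{i<j} (∂f_j/∂x_i - ∂f_i/∂x_j) dx_i ∧ dx_j:
  coeff of dx ∧ dy: -y
  coeff of dx ∧ dz: 3*y
  coeff of dy ∧ dz: 3*x - 4*y
Step 2: Apply d again to each 2-form coefficient. The only possible 3-form in R^3 is dx ∧ dy ∧ dz, with coefficient
  ∂(coeff of dy∧dz)/∂x - ∂(coeff of dx∧dz)/∂y + ∂(coeff of dx∧dy)/∂z
  = ∂/∂x (3*x - 4*y) - ∂/∂y (3*y) + ∂/∂z (-y).
Each of these terms simplifies to sums of mixed partials that cancel in pairs. The result is 0 (by equality of mixed partials for smooth functions — Schwarz / Clairaut).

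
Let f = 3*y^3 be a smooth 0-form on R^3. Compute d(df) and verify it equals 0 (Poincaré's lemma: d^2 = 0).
d(df) = 0

Step 1: df = sum_i (∂f/∂x_i) dx_i = (0) dx + (9*y^2) dy + (0) dz.
Step 2: Apply d again. Using the 1-form formula, the coefficient of dx ∧ dy in d(df) is ∂^2 f/∂x ∂y - ∂^2 f/∂y ∂x = (0) - (0) = 0 (equality of mixed partials for smooth f).
Similarly for dx ∧ dz and dy ∧ dz — all coefficients vanish. So d(df) = 0.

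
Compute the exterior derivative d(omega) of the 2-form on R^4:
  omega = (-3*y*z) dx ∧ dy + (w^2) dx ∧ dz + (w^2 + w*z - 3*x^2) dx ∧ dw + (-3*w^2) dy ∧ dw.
d(omega) = (-3*y) dx ∧ dy ∧ dz + (w) dx ∧ dz ∧ dw

For a 2-form omega = sum_{i<j} g_{ij} dx_i ∧ dx_j, the exterior derivative is
  d(omega) = sum_{i<j} d(g_{ij}) ∧ dx_i ∧ dx_j = sum_{i<j, k} (∂g_{ij}/∂x_k) dx_k ∧ dx_i ∧ dx_j.
Expand each term, using dx_k ∧ dx_i ∧ dx_j = sgn(permutation) dx_{(a)} ∧ dx_{(b)} ∧ dx_{(c)} with (a < b < c) sorted:
  d(-3*y*z) includes (∂/∂z)(-3*y*z) dz = (-3*y) dz, which multiplied by dx ∧ dy gives (-3*y) dx ∧ dy ∧ dz
  d(w^2) includes (∂/∂w)(w^2) dw = (2*w) dw, which multiplied by dx ∧ dz gives (2*w) dx ∧ dz ∧ dw
  d(w^2 + w*z - 3*x^2) includes (∂/∂z)(w^2 + w*z - 3*x^2) dz = (w) dz, which multiplied by dx ∧ dw gives (-w) dx ∧ dz ∧ dw
Collecting like 3-forms: d(omega) = (-3*y) dx ∧ dy ∧ dz + (w) dx ∧ dz ∧ dw.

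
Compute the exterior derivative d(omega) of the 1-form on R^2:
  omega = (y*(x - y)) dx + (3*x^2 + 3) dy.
d(omega) = (5*x + 2*y) dx ∧ dy

For a 1-form omega = sum_i f_i dx_i, the exterior derivative is
  d(omega) = sum_{i < j} (∂f_j/∂x_i - ∂f_i/∂x_j) dx_i ∧ dx_j.
  coefficient of dx ∧ dy: ∂f_2/∂x - ∂f_1/∂y = ∂(3*x^2 + 3)/∂x - ∂(y*(x - y))/∂y = 5*x + 2*y
Assembling: d(omega) = (5*x + 2*y) dx ∧ dy.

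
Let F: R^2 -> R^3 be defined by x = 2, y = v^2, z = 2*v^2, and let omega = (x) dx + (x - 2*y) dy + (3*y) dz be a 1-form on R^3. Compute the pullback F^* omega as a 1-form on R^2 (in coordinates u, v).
F^* omega = (8*v^3 + 4*v) dv

Using F^*(f dg) = (f ∘ F) d(g ∘ F), substitute each coordinate x_i by F_i(u, v) in f_i, and replace dx_i by d F_i = (∂F_i/∂u) du + (∂F_i/∂v) dv.
  For the x component: f_1(F) = 2; d F_1 = (0) du + (0) dv
  For the y component: f_2(F) = 2 - 2*v^2; d F_2 = (0) du + (2*v) dv
  For the z component: f_3(F) = 3*v^2; d F_3 = (0) du + (4*v) dv
Combining and collecting du, dv coefficients:
  coeff of du: 0
  coeff of dv: 8*v^3 + 4*v
F^* omega = (8*v^3 + 4*v) dv.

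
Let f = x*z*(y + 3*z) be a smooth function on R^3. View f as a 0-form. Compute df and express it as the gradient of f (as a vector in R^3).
df = (z*(y + 3*z)) dx + (x*z) dy + (x*(y + 6*z)) dz; grad f = (z*(y + 3*z), x*z, x*(y + 6*z))

For a 0-form f, d f = (∂f/∂x) dx + (∂f/∂y) dy + (∂f/∂z) dz. The components of the vector representation are exactly the entries of grad f in Cartesian coordinates:
  ∂f/∂x = z*(y + 3*z)
  ∂f/∂y = x*z
  ∂f/∂z = x*(y + 6*z).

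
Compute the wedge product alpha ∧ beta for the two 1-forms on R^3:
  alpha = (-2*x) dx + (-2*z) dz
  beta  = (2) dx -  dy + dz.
alpha ∧ beta = (2*x) dx ∧ dy + (-2*x + 4*z) dx ∧ dz + (-2*z) dy ∧ dz

Distribute the wedge, using dx_i ∧ dx_j = -dx_j ∧ dx_i and dx_i ∧ dx_i = 0. For each pair (i, j) with i < j, the coefficient of dx_i ∧ dx_j in alpha ∧ beta is (alpha_i * beta_j - alpha_j * beta_i). Collecting: alpha ∧ beta = (2*x) dx ∧ dy + (-2*x + 4*z) dx ∧ dz + (-2*z) dy ∧ dz.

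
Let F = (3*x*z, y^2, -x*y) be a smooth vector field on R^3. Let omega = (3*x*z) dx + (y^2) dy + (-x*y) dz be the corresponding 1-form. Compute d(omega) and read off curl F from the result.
d(omega) = (-x) dy ∧ dz + (3*x + y) dz ∧ dx + (0) dx ∧ dy; curl F = (-x, 3*x + y, 0)

d omega = sum_{i<j} (∂f_j/∂x_i - ∂f_i/∂x_j) dx_i ∧ dx_j. Under the identification (dy ∧ dz, dz ∧ dx, dx ∧ dy) ↔ (e_x, e_y, e_z), the coefficients are exactly the components of curl F. Compute:
  ∂R/∂y - ∂Q/∂z = (-x) - (0) = -x
  ∂P/∂z - ∂R/∂x = (3*x) - (-y) = 3*x + y
  ∂Q/∂x - ∂P/∂y = (0) - (0) = 0.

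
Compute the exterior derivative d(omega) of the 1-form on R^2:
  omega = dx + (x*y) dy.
d(omega) = (y) dx ∧ dy

For a 1-form omega = sum_i f_i dx_i, the exterior derivative is
  d(omega) = sum_{i < j} (∂f_j/∂x_i - ∂f_i/∂x_j) dx_i ∧ dx_j.
  coefficient of dx ∧ dy: ∂f_2/∂x - ∂f_1/∂y = ∂(x*y)/∂x - ∂(1)/∂y = y
Assembling: d(omega) = (y) dx ∧ dy.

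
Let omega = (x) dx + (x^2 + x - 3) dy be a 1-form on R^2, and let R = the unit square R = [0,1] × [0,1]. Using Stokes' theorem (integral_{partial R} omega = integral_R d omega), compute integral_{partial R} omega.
integral_(partial R) omega = 2

Stokes: integral_partial_R omega = integral_R d omega with d omega = (∂Q/∂x - ∂P/∂y) dx ∧ dy.
  ∂Q/∂x = 2*x + 1
  ∂P/∂y = 0
  integrand = ∂Q/∂x - ∂P/∂y = 2*x + 1.
Integrating over R: integral_0^1 integral_0^1 (2*x + 1) dx dy = 2.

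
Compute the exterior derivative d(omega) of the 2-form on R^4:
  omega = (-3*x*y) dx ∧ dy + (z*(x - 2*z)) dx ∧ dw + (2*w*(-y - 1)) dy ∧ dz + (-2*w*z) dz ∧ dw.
d(omega) = (-x + 4*z) dx ∧ dz ∧ dw + (-2*y - 2) dy ∧ dz ∧ dw

For a 2-form omega = sum_{i<j} g_{ij} dx_i ∧ dx_j, the exterior derivative is
  d(omega) = sum_{i<j} d(g_{ij}) ∧ dx_i ∧ dx_j = sum_{i<j, k} (∂g_{ij}/∂x_k) dx_k ∧ dx_i ∧ dx_j.
Expand each term, using dx_k ∧ dx_i ∧ dx_j = sgn(permutation) dx_{(a)} ∧ dx_{(b)} ∧ dx_{(c)} with (a < b < c) sorted:
  d(z*(x - 2*z)) includes (∂/∂z)(z*(x - 2*z)) dz = (x - 4*z) dz, which multiplied by dx ∧ dw gives (-x + 4*z) dx ∧ dz ∧ dw
  d(2*w*(-y - 1)) includes (∂/∂w)(2*w*(-y - 1)) dw = (-2*y - 2) dw, which multiplied by dy ∧ dz gives (-2*y - 2) dy ∧ dz ∧ dw
Collecting like 3-forms: d(omega) = (-x + 4*z) dx ∧ dz ∧ dw + (-2*y - 2) dy ∧ dz ∧ dw.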